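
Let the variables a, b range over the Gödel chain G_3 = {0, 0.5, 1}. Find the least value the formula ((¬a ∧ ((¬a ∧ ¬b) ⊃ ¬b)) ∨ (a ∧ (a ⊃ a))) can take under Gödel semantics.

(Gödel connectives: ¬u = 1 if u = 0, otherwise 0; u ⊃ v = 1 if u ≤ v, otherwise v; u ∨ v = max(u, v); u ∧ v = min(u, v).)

0.50

The minimum is attained at a = 0.5, b = 0:
  ¬a: Gödel ¬ of 0.5 = 0 (operand ≠ 0)
  ¬a: Gödel ¬ of 0.5 = 0 (operand ≠ 0)
  ¬b: Gödel ¬ of 0 = 1 (operand is 0)
  (¬a ∧ ¬b) = min(0, 1) = 0
  ¬b: Gödel ¬ of 0 = 1 (operand is 0)
  ((¬a ∧ ¬b) ⊃ ¬b): 0 ≤ 1, so result = 1
  (¬a ∧ ((¬a ∧ ¬b) ⊃ ¬b)) = min(0, 1) = 0
  (a ⊃ a): 0.5 ≤ 0.5, so result = 1
  (a ∧ (a ⊃ a)) = min(0.5, 1) = 0.5
  ((¬a ∧ ((¬a ∧ ¬b) ⊃ ¬b)) ∨ (a ∧ (a ⊃ a))) = max(0, 0.5) = 0.5
Checking all 9 assignments confirms none give a value below 0.50.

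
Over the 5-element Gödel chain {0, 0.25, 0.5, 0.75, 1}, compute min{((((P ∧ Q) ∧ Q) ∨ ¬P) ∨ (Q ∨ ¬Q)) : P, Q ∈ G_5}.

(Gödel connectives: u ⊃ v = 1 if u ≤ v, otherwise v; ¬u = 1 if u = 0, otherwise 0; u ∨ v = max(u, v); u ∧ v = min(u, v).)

The minimum is attained at P = 0.25, Q = 0.25:
  (P ∧ Q) = min(0.25, 0.25) = 0.25
  ((P ∧ Q) ∧ Q) = min(0.25, 0.25) = 0.25
  ¬P: Gödel ¬ of 0.25 = 0 (operand ≠ 0)
  (((P ∧ Q) ∧ Q) ∨ ¬P) = max(0.25, 0) = 0.25
  ¬Q: Gödel ¬ of 0.25 = 0 (operand ≠ 0)
  (Q ∨ ¬Q) = max(0.25, 0) = 0.25
  ((((P ∧ Q) ∧ Q) ∨ ¬P) ∨ (Q ∨ ¬Q)) = max(0.25, 0.25) = 0.25
Checking all 25 assignments confirms none give a value below 0.25.

0.25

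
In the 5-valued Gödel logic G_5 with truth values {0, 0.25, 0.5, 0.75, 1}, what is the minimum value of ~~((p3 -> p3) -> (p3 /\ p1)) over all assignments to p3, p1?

0.00

The minimum is attained at p3 = 0, p1 = 0:
  (p3 -> p3): 0 ≤ 0, so result = 1
  (p3 /\ p1) = min(0, 0) = 0
  ((p3 -> p3) -> (p3 /\ p1)): 1 > 0, so result = 0
  ~((p3 -> p3) -> (p3 /\ p1)): Gödel ¬ of 0 = 1 (operand is 0)
  ~~((p3 -> p3) -> (p3 /\ p1)): Gödel ¬ of 1 = 0 (operand ≠ 0)
Checking all 25 assignments confirms none give a value below 0.00.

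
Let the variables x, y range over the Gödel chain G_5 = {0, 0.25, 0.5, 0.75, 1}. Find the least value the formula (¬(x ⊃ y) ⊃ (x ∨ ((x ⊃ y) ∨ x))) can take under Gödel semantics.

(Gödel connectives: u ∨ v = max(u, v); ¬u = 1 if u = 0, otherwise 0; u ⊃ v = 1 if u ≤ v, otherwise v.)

The minimum is attained at x = 0.25, y = 0:
  (x ⊃ y): 0.25 > 0, so result = 0
  ¬(x ⊃ y): Gödel ¬ of 0 = 1 (operand is 0)
  (x ⊃ y): 0.25 > 0, so result = 0
  ((x ⊃ y) ∨ x) = max(0, 0.25) = 0.25
  (x ∨ ((x ⊃ y) ∨ x)) = max(0.25, 0.25) = 0.25
  (¬(x ⊃ y) ⊃ (x ∨ ((x ⊃ y) ∨ x))): 1 > 0.25, so result = 0.25
Checking all 25 assignments confirms none give a value below 0.25.

0.25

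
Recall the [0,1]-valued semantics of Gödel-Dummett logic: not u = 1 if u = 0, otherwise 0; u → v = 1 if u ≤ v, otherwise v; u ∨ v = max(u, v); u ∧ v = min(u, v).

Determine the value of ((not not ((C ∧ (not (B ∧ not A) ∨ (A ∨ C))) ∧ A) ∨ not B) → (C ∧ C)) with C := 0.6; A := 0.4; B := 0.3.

0.60

not A: Gödel ¬ of 0.4 = 0 (operand ≠ 0)
(B ∧ not A) = min(0.3, 0) = 0
not (B ∧ not A): Gödel ¬ of 0 = 1 (operand is 0)
(A ∨ C) = max(0.4, 0.6) = 0.6
(not (B ∧ not A) ∨ (A ∨ C)) = max(1, 0.6) = 1
(C ∧ (not (B ∧ not A) ∨ (A ∨ C))) = min(0.6, 1) = 0.6
((C ∧ (not (B ∧ not A) ∨ (A ∨ C))) ∧ A) = min(0.6, 0.4) = 0.4
not ((C ∧ (not (B ∧ not A) ∨ (A ∨ C))) ∧ A): Gödel ¬ of 0.4 = 0 (operand ≠ 0)
not not ((C ∧ (not (B ∧ not A) ∨ (A ∨ C))) ∧ A): Gödel ¬ of 0 = 1 (operand is 0)
not B: Gödel ¬ of 0.3 = 0 (operand ≠ 0)
(not not ((C ∧ (not (B ∧ not A) ∨ (A ∨ C))) ∧ A) ∨ not B) = max(1, 0) = 1
(C ∧ C) = min(0.6, 0.6) = 0.6
((not not ((C ∧ (not (B ∧ not A) ∨ (A ∨ C))) ∧ A) ∨ not B) → (C ∧ C)): 1 > 0.6, so result = 0.6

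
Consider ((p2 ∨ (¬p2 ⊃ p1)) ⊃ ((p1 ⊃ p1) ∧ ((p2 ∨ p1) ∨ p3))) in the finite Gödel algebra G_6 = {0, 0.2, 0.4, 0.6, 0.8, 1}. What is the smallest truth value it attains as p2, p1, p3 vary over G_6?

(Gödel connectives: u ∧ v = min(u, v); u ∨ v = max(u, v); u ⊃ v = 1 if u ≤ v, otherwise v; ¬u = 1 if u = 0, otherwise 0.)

The minimum is attained at p2 = 0.2, p1 = 0, p3 = 0:
  ¬p2: Gödel ¬ of 0.2 = 0 (operand ≠ 0)
  (¬p2 ⊃ p1): 0 ≤ 0, so result = 1
  (p2 ∨ (¬p2 ⊃ p1)) = max(0.2, 1) = 1
  (p1 ⊃ p1): 0 ≤ 0, so result = 1
  (p2 ∨ p1) = max(0.2, 0) = 0.2
  ((p2 ∨ p1) ∨ p3) = max(0.2, 0) = 0.2
  ((p1 ⊃ p1) ∧ ((p2 ∨ p1) ∨ p3)) = min(1, 0.2) = 0.2
  ((p2 ∨ (¬p2 ⊃ p1)) ⊃ ((p1 ⊃ p1) ∧ ((p2 ∨ p1) ∨ p3))): 1 > 0.2, so result = 0.2
Checking all 216 assignments confirms none give a value below 0.20.

0.20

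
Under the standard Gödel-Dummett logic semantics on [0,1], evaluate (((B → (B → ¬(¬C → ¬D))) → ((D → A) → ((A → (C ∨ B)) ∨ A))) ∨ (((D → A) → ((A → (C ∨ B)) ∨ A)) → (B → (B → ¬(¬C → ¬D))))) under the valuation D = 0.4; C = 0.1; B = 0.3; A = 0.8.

¬C: Gödel ¬ of 0.1 = 0 (operand ≠ 0)
¬D: Gödel ¬ of 0.4 = 0 (operand ≠ 0)
(¬C → ¬D): 0 ≤ 0, so result = 1
¬(¬C → ¬D): Gödel ¬ of 1 = 0 (operand ≠ 0)
(B → ¬(¬C → ¬D)): 0.3 > 0, so result = 0
(B → (B → ¬(¬C → ¬D))): 0.3 > 0, so result = 0
(D → A): 0.4 ≤ 0.8, so result = 1
(C ∨ B) = max(0.1, 0.3) = 0.3
(A → (C ∨ B)): 0.8 > 0.3, so result = 0.3
((A → (C ∨ B)) ∨ A) = max(0.3, 0.8) = 0.8
((D → A) → ((A → (C ∨ B)) ∨ A)): 1 > 0.8, so result = 0.8
((B → (B → ¬(¬C → ¬D))) → ((D → A) → ((A → (C ∨ B)) ∨ A))): 0 ≤ 0.8, so result = 1
(D → A): 0.4 ≤ 0.8, so result = 1
(C ∨ B) = max(0.1, 0.3) = 0.3
(A → (C ∨ B)): 0.8 > 0.3, so result = 0.3
((A → (C ∨ B)) ∨ A) = max(0.3, 0.8) = 0.8
((D → A) → ((A → (C ∨ B)) ∨ A)): 1 > 0.8, so result = 0.8
¬C: Gödel ¬ of 0.1 = 0 (operand ≠ 0)
¬D: Gödel ¬ of 0.4 = 0 (operand ≠ 0)
(¬C → ¬D): 0 ≤ 0, so result = 1
¬(¬C → ¬D): Gödel ¬ of 1 = 0 (operand ≠ 0)
(B → ¬(¬C → ¬D)): 0.3 > 0, so result = 0
(B → (B → ¬(¬C → ¬D))): 0.3 > 0, so result = 0
(((D → A) → ((A → (C ∨ B)) ∨ A)) → (B → (B → ¬(¬C → ¬D)))): 0.8 > 0, so result = 0
(((B → (B → ¬(¬C → ¬D))) → ((D → A) → ((A → (C ∨ B)) ∨ A))) ∨ (((D → A) → ((A → (C ∨ B)) ∨ A)) → (B → (B → ¬(¬C → ¬D))))) = max(1, 0) = 1

1.00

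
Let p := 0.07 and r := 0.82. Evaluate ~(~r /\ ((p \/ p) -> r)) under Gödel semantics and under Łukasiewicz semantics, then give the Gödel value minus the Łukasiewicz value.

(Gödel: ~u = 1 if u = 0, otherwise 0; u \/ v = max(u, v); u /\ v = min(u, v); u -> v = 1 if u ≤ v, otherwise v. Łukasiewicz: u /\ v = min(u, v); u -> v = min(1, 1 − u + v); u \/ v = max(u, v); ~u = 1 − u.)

Gödel evaluation:
  ~r: Gödel ¬ of 0.82 = 0 (operand ≠ 0)
  (p \/ p) = max(0.07, 0.07) = 0.07
  ((p \/ p) -> r): 0.07 ≤ 0.82, so result = 1
  (~r /\ ((p \/ p) -> r)) = min(0, 1) = 0
  ~(~r /\ ((p \/ p) -> r)): Gödel ¬ of 0 = 1 (operand is 0)
  Gödel value = 1
Łukasiewicz evaluation:
  ~r: Łukasiewicz ¬ gives 1 − 0.82 = 0.18
  (p \/ p) = max(0.07, 0.07) = 0.07
  ((p \/ p) -> r): min(1, 1 − 0.07 + 0.82) = 1
  (~r /\ ((p \/ p) -> r)) = min(0.18, 1) = 0.18
  ~(~r /\ ((p \/ p) -> r)): Łukasiewicz ¬ gives 1 − 0.18 = 0.82
  Łukasiewicz value = 0.82
Difference: 1 − 0.82 = 0.18

0.18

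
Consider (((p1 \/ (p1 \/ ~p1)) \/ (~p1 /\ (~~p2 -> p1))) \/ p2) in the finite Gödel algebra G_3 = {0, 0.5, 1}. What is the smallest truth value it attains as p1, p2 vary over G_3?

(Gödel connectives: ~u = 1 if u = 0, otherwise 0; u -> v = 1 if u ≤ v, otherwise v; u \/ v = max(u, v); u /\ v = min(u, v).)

0.50

The minimum is attained at p1 = 0.5, p2 = 0:
  ~p1: Gödel ¬ of 0.5 = 0 (operand ≠ 0)
  (p1 \/ ~p1) = max(0.5, 0) = 0.5
  (p1 \/ (p1 \/ ~p1)) = max(0.5, 0.5) = 0.5
  ~p1: Gödel ¬ of 0.5 = 0 (operand ≠ 0)
  ~p2: Gödel ¬ of 0 = 1 (operand is 0)
  ~~p2: Gödel ¬ of 1 = 0 (operand ≠ 0)
  (~~p2 -> p1): 0 ≤ 0.5, so result = 1
  (~p1 /\ (~~p2 -> p1)) = min(0, 1) = 0
  ((p1 \/ (p1 \/ ~p1)) \/ (~p1 /\ (~~p2 -> p1))) = max(0.5, 0) = 0.5
  (((p1 \/ (p1 \/ ~p1)) \/ (~p1 /\ (~~p2 -> p1))) \/ p2) = max(0.5, 0) = 0.5
Checking all 9 assignments confirms none give a value below 0.50.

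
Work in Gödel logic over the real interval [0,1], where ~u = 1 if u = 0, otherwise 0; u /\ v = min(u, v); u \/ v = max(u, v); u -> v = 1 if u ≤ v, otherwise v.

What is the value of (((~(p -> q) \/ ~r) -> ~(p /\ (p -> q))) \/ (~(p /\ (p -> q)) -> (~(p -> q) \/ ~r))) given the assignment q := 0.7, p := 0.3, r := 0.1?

(p -> q): 0.3 ≤ 0.7, so result = 1
~(p -> q): Gödel ¬ of 1 = 0 (operand ≠ 0)
~r: Gödel ¬ of 0.1 = 0 (operand ≠ 0)
(~(p -> q) \/ ~r) = max(0, 0) = 0
(p -> q): 0.3 ≤ 0.7, so result = 1
(p /\ (p -> q)) = min(0.3, 1) = 0.3
~(p /\ (p -> q)): Gödel ¬ of 0.3 = 0 (operand ≠ 0)
((~(p -> q) \/ ~r) -> ~(p /\ (p -> q))): 0 ≤ 0, so result = 1
(p -> q): 0.3 ≤ 0.7, so result = 1
(p /\ (p -> q)) = min(0.3, 1) = 0.3
~(p /\ (p -> q)): Gödel ¬ of 0.3 = 0 (operand ≠ 0)
(p -> q): 0.3 ≤ 0.7, so result = 1
~(p -> q): Gödel ¬ of 1 = 0 (operand ≠ 0)
~r: Gödel ¬ of 0.1 = 0 (operand ≠ 0)
(~(p -> q) \/ ~r) = max(0, 0) = 0
(~(p /\ (p -> q)) -> (~(p -> q) \/ ~r)): 0 ≤ 0, so result = 1
(((~(p -> q) \/ ~r) -> ~(p /\ (p -> q))) \/ (~(p /\ (p -> q)) -> (~(p -> q) \/ ~r))) = max(1, 1) = 1

1.00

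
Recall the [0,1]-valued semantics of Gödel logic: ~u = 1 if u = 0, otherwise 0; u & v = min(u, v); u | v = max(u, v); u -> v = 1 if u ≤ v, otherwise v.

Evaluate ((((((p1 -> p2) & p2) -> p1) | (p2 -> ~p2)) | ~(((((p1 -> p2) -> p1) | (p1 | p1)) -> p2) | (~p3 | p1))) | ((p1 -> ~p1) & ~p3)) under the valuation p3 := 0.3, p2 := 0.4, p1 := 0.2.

(p1 -> p2): 0.2 ≤ 0.4, so result = 1
((p1 -> p2) & p2) = min(1, 0.4) = 0.4
(((p1 -> p2) & p2) -> p1): 0.4 > 0.2, so result = 0.2
~p2: Gödel ¬ of 0.4 = 0 (operand ≠ 0)
(p2 -> ~p2): 0.4 > 0, so result = 0
((((p1 -> p2) & p2) -> p1) | (p2 -> ~p2)) = max(0.2, 0) = 0.2
(p1 -> p2): 0.2 ≤ 0.4, so result = 1
((p1 -> p2) -> p1): 1 > 0.2, so result = 0.2
(p1 | p1) = max(0.2, 0.2) = 0.2
(((p1 -> p2) -> p1) | (p1 | p1)) = max(0.2, 0.2) = 0.2
((((p1 -> p2) -> p1) | (p1 | p1)) -> p2): 0.2 ≤ 0.4, so result = 1
~p3: Gödel ¬ of 0.3 = 0 (operand ≠ 0)
(~p3 | p1) = max(0, 0.2) = 0.2
(((((p1 -> p2) -> p1) | (p1 | p1)) -> p2) | (~p3 | p1)) = max(1, 0.2) = 1
~(((((p1 -> p2) -> p1) | (p1 | p1)) -> p2) | (~p3 | p1)): Gödel ¬ of 1 = 0 (operand ≠ 0)
(((((p1 -> p2) & p2) -> p1) | (p2 -> ~p2)) | ~(((((p1 -> p2) -> p1) | (p1 | p1)) -> p2) | (~p3 | p1))) = max(0.2, 0) = 0.2
~p1: Gödel ¬ of 0.2 = 0 (operand ≠ 0)
(p1 -> ~p1): 0.2 > 0, so result = 0
~p3: Gödel ¬ of 0.3 = 0 (operand ≠ 0)
((p1 -> ~p1) & ~p3) = min(0, 0) = 0
((((((p1 -> p2) & p2) -> p1) | (p2 -> ~p2)) | ~(((((p1 -> p2) -> p1) | (p1 | p1)) -> p2) | (~p3 | p1))) | ((p1 -> ~p1) & ~p3)) = max(0.2, 0) = 0.2

0.20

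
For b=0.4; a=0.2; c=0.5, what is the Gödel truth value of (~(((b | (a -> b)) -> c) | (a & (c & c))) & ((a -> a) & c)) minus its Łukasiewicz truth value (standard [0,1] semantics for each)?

-0.50

Gödel evaluation:
  (a -> b): 0.2 ≤ 0.4, so result = 1
  (b | (a -> b)) = max(0.4, 1) = 1
  ((b | (a -> b)) -> c): 1 > 0.5, so result = 0.5
  (c & c) = min(0.5, 0.5) = 0.5
  (a & (c & c)) = min(0.2, 0.5) = 0.2
  (((b | (a -> b)) -> c) | (a & (c & c))) = max(0.5, 0.2) = 0.5
  ~(((b | (a -> b)) -> c) | (a & (c & c))): Gödel ¬ of 0.5 = 0 (operand ≠ 0)
  (a -> a): 0.2 ≤ 0.2, so result = 1
  ((a -> a) & c) = min(1, 0.5) = 0.5
  (~(((b | (a -> b)) -> c) | (a & (c & c))) & ((a -> a) & c)) = min(0, 0.5) = 0
  Gödel value = 0
Łukasiewicz evaluation:
  (a -> b): min(1, 1 − 0.2 + 0.4) = 1
  (b | (a -> b)) = max(0.4, 1) = 1
  ((b | (a -> b)) -> c): min(1, 1 − 1 + 0.5) = 0.5
  (c & c) = min(0.5, 0.5) = 0.5
  (a & (c & c)) = min(0.2, 0.5) = 0.2
  (((b | (a -> b)) -> c) | (a & (c & c))) = max(0.5, 0.2) = 0.5
  ~(((b | (a -> b)) -> c) | (a & (c & c))): Łukasiewicz ¬ gives 1 − 0.5 = 0.5
  (a -> a): min(1, 1 − 0.2 + 0.2) = 1
  ((a -> a) & c) = min(1, 0.5) = 0.5
  (~(((b | (a -> b)) -> c) | (a & (c & c))) & ((a -> a) & c)) = min(0.5, 0.5) = 0.5
  Łukasiewicz value = 0.5
Difference: 0 − 0.5 = -0.50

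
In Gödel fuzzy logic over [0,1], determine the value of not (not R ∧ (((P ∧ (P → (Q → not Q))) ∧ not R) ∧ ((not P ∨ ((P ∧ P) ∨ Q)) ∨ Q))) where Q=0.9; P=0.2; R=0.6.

not R: Gödel ¬ of 0.6 = 0 (operand ≠ 0)
not Q: Gödel ¬ of 0.9 = 0 (operand ≠ 0)
(Q → not Q): 0.9 > 0, so result = 0
(P → (Q → not Q)): 0.2 > 0, so result = 0
(P ∧ (P → (Q → not Q))) = min(0.2, 0) = 0
not R: Gödel ¬ of 0.6 = 0 (operand ≠ 0)
((P ∧ (P → (Q → not Q))) ∧ not R) = min(0, 0) = 0
not P: Gödel ¬ of 0.2 = 0 (operand ≠ 0)
(P ∧ P) = min(0.2, 0.2) = 0.2
((P ∧ P) ∨ Q) = max(0.2, 0.9) = 0.9
(not P ∨ ((P ∧ P) ∨ Q)) = max(0, 0.9) = 0.9
((not P ∨ ((P ∧ P) ∨ Q)) ∨ Q) = max(0.9, 0.9) = 0.9
(((P ∧ (P → (Q → not Q))) ∧ not R) ∧ ((not P ∨ ((P ∧ P) ∨ Q)) ∨ Q)) = min(0, 0.9) = 0
(not R ∧ (((P ∧ (P → (Q → not Q))) ∧ not R) ∧ ((not P ∨ ((P ∧ P) ∨ Q)) ∨ Q))) = min(0, 0) = 0
not (not R ∧ (((P ∧ (P → (Q → not Q))) ∧ not R) ∧ ((not P ∨ ((P ∧ P) ∨ Q)) ∨ Q))): Gödel ¬ of 0 = 1 (operand is 0)

1.00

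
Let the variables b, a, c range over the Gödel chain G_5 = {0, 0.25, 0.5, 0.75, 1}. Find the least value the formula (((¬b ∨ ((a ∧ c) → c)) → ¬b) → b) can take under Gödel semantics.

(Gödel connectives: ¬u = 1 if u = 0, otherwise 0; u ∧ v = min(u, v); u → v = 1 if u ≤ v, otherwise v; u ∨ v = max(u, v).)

0.00

The minimum is attained at b = 0, a = 0, c = 0:
  ¬b: Gödel ¬ of 0 = 1 (operand is 0)
  (a ∧ c) = min(0, 0) = 0
  ((a ∧ c) → c): 0 ≤ 0, so result = 1
  (¬b ∨ ((a ∧ c) → c)) = max(1, 1) = 1
  ¬b: Gödel ¬ of 0 = 1 (operand is 0)
  ((¬b ∨ ((a ∧ c) → c)) → ¬b): 1 ≤ 1, so result = 1
  (((¬b ∨ ((a ∧ c) → c)) → ¬b) → b): 1 > 0, so result = 0
Checking all 125 assignments confirms none give a value below 0.00.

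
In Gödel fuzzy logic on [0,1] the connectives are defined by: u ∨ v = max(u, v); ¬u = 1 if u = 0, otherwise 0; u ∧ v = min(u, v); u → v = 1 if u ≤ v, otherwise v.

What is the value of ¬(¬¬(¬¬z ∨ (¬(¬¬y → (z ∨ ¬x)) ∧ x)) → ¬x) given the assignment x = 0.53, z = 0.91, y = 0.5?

¬z: Gödel ¬ of 0.91 = 0 (operand ≠ 0)
¬¬z: Gödel ¬ of 0 = 1 (operand is 0)
¬y: Gödel ¬ of 0.5 = 0 (operand ≠ 0)
¬¬y: Gödel ¬ of 0 = 1 (operand is 0)
¬x: Gödel ¬ of 0.53 = 0 (operand ≠ 0)
(z ∨ ¬x) = max(0.91, 0) = 0.91
(¬¬y → (z ∨ ¬x)): 1 > 0.91, so result = 0.91
¬(¬¬y → (z ∨ ¬x)): Gödel ¬ of 0.91 = 0 (operand ≠ 0)
(¬(¬¬y → (z ∨ ¬x)) ∧ x) = min(0, 0.53) = 0
(¬¬z ∨ (¬(¬¬y → (z ∨ ¬x)) ∧ x)) = max(1, 0) = 1
¬(¬¬z ∨ (¬(¬¬y → (z ∨ ¬x)) ∧ x)): Gödel ¬ of 1 = 0 (operand ≠ 0)
¬¬(¬¬z ∨ (¬(¬¬y → (z ∨ ¬x)) ∧ x)): Gödel ¬ of 0 = 1 (operand is 0)
¬x: Gödel ¬ of 0.53 = 0 (operand ≠ 0)
(¬¬(¬¬z ∨ (¬(¬¬y → (z ∨ ¬x)) ∧ x)) → ¬x): 1 > 0, so result = 0
¬(¬¬(¬¬z ∨ (¬(¬¬y → (z ∨ ¬x)) ∧ x)) → ¬x): Gödel ¬ of 0 = 1 (operand is 0)

1.00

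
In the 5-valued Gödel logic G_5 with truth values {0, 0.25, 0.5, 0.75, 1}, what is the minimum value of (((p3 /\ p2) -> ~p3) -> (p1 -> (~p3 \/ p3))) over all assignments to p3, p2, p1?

0.25

The minimum is attained at p3 = 0.25, p2 = 0, p1 = 0.5:
  (p3 /\ p2) = min(0.25, 0) = 0
  ~p3: Gödel ¬ of 0.25 = 0 (operand ≠ 0)
  ((p3 /\ p2) -> ~p3): 0 ≤ 0, so result = 1
  ~p3: Gödel ¬ of 0.25 = 0 (operand ≠ 0)
  (~p3 \/ p3) = max(0, 0.25) = 0.25
  (p1 -> (~p3 \/ p3)): 0.5 > 0.25, so result = 0.25
  (((p3 /\ p2) -> ~p3) -> (p1 -> (~p3 \/ p3))): 1 > 0.25, so result = 0.25
Checking all 125 assignments confirms none give a value below 0.25.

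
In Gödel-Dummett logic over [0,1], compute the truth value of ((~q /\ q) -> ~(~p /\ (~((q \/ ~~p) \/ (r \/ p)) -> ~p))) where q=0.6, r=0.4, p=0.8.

1.00

~q: Gödel ¬ of 0.6 = 0 (operand ≠ 0)
(~q /\ q) = min(0, 0.6) = 0
~p: Gödel ¬ of 0.8 = 0 (operand ≠ 0)
~p: Gödel ¬ of 0.8 = 0 (operand ≠ 0)
~~p: Gödel ¬ of 0 = 1 (operand is 0)
(q \/ ~~p) = max(0.6, 1) = 1
(r \/ p) = max(0.4, 0.8) = 0.8
((q \/ ~~p) \/ (r \/ p)) = max(1, 0.8) = 1
~((q \/ ~~p) \/ (r \/ p)): Gödel ¬ of 1 = 0 (operand ≠ 0)
~p: Gödel ¬ of 0.8 = 0 (operand ≠ 0)
(~((q \/ ~~p) \/ (r \/ p)) -> ~p): 0 ≤ 0, so result = 1
(~p /\ (~((q \/ ~~p) \/ (r \/ p)) -> ~p)) = min(0, 1) = 0
~(~p /\ (~((q \/ ~~p) \/ (r \/ p)) -> ~p)): Gödel ¬ of 0 = 1 (operand is 0)
((~q /\ q) -> ~(~p /\ (~((q \/ ~~p) \/ (r \/ p)) -> ~p))): 0 ≤ 1, so result = 1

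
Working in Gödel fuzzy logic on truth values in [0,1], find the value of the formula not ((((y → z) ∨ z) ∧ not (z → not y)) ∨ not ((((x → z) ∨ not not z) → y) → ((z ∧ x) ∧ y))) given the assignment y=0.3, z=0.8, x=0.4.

0.00

(y → z): 0.3 ≤ 0.8, so result = 1
((y → z) ∨ z) = max(1, 0.8) = 1
not y: Gödel ¬ of 0.3 = 0 (operand ≠ 0)
(z → not y): 0.8 > 0, so result = 0
not (z → not y): Gödel ¬ of 0 = 1 (operand is 0)
(((y → z) ∨ z) ∧ not (z → not y)) = min(1, 1) = 1
(x → z): 0.4 ≤ 0.8, so result = 1
not z: Gödel ¬ of 0.8 = 0 (operand ≠ 0)
not not z: Gödel ¬ of 0 = 1 (operand is 0)
((x → z) ∨ not not z) = max(1, 1) = 1
(((x → z) ∨ not not z) → y): 1 > 0.3, so result = 0.3
(z ∧ x) = min(0.8, 0.4) = 0.4
((z ∧ x) ∧ y) = min(0.4, 0.3) = 0.3
((((x → z) ∨ not not z) → y) → ((z ∧ x) ∧ y)): 0.3 ≤ 0.3, so result = 1
not ((((x → z) ∨ not not z) → y) → ((z ∧ x) ∧ y)): Gödel ¬ of 1 = 0 (operand ≠ 0)
((((y → z) ∨ z) ∧ not (z → not y)) ∨ not ((((x → z) ∨ not not z) → y) → ((z ∧ x) ∧ y))) = max(1, 0) = 1
not ((((y → z) ∨ z) ∧ not (z → not y)) ∨ not ((((x → z) ∨ not not z) → y) → ((z ∧ x) ∧ y))): Gödel ¬ of 1 = 0 (operand ≠ 0)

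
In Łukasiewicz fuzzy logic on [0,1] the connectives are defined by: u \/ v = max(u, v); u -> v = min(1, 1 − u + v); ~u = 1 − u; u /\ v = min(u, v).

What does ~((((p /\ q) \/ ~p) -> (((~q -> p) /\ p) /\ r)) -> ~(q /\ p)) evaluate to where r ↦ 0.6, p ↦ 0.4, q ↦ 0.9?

0.20

(p /\ q) = min(0.4, 0.9) = 0.4
~p: Łukasiewicz ¬ gives 1 − 0.4 = 0.6
((p /\ q) \/ ~p) = max(0.4, 0.6) = 0.6
~q: Łukasiewicz ¬ gives 1 − 0.9 = 0.1
(~q -> p): min(1, 1 − 0.1 + 0.4) = 1
((~q -> p) /\ p) = min(1, 0.4) = 0.4
(((~q -> p) /\ p) /\ r) = min(0.4, 0.6) = 0.4
(((p /\ q) \/ ~p) -> (((~q -> p) /\ p) /\ r)): min(1, 1 − 0.6 + 0.4) = 0.8
(q /\ p) = min(0.9, 0.4) = 0.4
~(q /\ p): Łukasiewicz ¬ gives 1 − 0.4 = 0.6
((((p /\ q) \/ ~p) -> (((~q -> p) /\ p) /\ r)) -> ~(q /\ p)): min(1, 1 − 0.8 + 0.6) = 0.8
~((((p /\ q) \/ ~p) -> (((~q -> p) /\ p) /\ r)) -> ~(q /\ p)): Łukasiewicz ¬ gives 1 − 0.8 = 0.2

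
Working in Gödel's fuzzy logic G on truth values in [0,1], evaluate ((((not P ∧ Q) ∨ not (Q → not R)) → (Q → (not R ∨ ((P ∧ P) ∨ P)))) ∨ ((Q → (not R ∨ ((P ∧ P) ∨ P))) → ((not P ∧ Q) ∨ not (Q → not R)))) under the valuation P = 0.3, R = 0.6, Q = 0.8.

not P: Gödel ¬ of 0.3 = 0 (operand ≠ 0)
(not P ∧ Q) = min(0, 0.8) = 0
not R: Gödel ¬ of 0.6 = 0 (operand ≠ 0)
(Q → not R): 0.8 > 0, so result = 0
not (Q → not R): Gödel ¬ of 0 = 1 (operand is 0)
((not P ∧ Q) ∨ not (Q → not R)) = max(0, 1) = 1
not R: Gödel ¬ of 0.6 = 0 (operand ≠ 0)
(P ∧ P) = min(0.3, 0.3) = 0.3
((P ∧ P) ∨ P) = max(0.3, 0.3) = 0.3
(not R ∨ ((P ∧ P) ∨ P)) = max(0, 0.3) = 0.3
(Q → (not R ∨ ((P ∧ P) ∨ P))): 0.8 > 0.3, so result = 0.3
(((not P ∧ Q) ∨ not (Q → not R)) → (Q → (not R ∨ ((P ∧ P) ∨ P)))): 1 > 0.3, so result = 0.3
not R: Gödel ¬ of 0.6 = 0 (operand ≠ 0)
(P ∧ P) = min(0.3, 0.3) = 0.3
((P ∧ P) ∨ P) = max(0.3, 0.3) = 0.3
(not R ∨ ((P ∧ P) ∨ P)) = max(0, 0.3) = 0.3
(Q → (not R ∨ ((P ∧ P) ∨ P))): 0.8 > 0.3, so result = 0.3
not P: Gödel ¬ of 0.3 = 0 (operand ≠ 0)
(not P ∧ Q) = min(0, 0.8) = 0
not R: Gödel ¬ of 0.6 = 0 (operand ≠ 0)
(Q → not R): 0.8 > 0, so result = 0
not (Q → not R): Gödel ¬ of 0 = 1 (operand is 0)
((not P ∧ Q) ∨ not (Q → not R)) = max(0, 1) = 1
((Q → (not R ∨ ((P ∧ P) ∨ P))) → ((not P ∧ Q) ∨ not (Q → not R))): 0.3 ≤ 1, so result = 1
((((not P ∧ Q) ∨ not (Q → not R)) → (Q → (not R ∨ ((P ∧ P) ∨ P)))) ∨ ((Q → (not R ∨ ((P ∧ P) ∨ P))) → ((not P ∧ Q) ∨ not (Q → not R)))) = max(0.3, 1) = 1

1.00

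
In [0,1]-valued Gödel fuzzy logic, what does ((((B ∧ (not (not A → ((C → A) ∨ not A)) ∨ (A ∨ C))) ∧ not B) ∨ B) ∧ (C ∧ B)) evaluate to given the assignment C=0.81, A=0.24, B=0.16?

0.16

not A: Gödel ¬ of 0.24 = 0 (operand ≠ 0)
(C → A): 0.81 > 0.24, so result = 0.24
not A: Gödel ¬ of 0.24 = 0 (operand ≠ 0)
((C → A) ∨ not A) = max(0.24, 0) = 0.24
(not A → ((C → A) ∨ not A)): 0 ≤ 0.24, so result = 1
not (not A → ((C → A) ∨ not A)): Gödel ¬ of 1 = 0 (operand ≠ 0)
(A ∨ C) = max(0.24, 0.81) = 0.81
(not (not A → ((C → A) ∨ not A)) ∨ (A ∨ C)) = max(0, 0.81) = 0.81
(B ∧ (not (not A → ((C → A) ∨ not A)) ∨ (A ∨ C))) = min(0.16, 0.81) = 0.16
not B: Gödel ¬ of 0.16 = 0 (operand ≠ 0)
((B ∧ (not (not A → ((C → A) ∨ not A)) ∨ (A ∨ C))) ∧ not B) = min(0.16, 0) = 0
(((B ∧ (not (not A → ((C → A) ∨ not A)) ∨ (A ∨ C))) ∧ not B) ∨ B) = max(0, 0.16) = 0.16
(C ∧ B) = min(0.81, 0.16) = 0.16
((((B ∧ (not (not A → ((C → A) ∨ not A)) ∨ (A ∨ C))) ∧ not B) ∨ B) ∧ (C ∧ B)) = min(0.16, 0.16) = 0.16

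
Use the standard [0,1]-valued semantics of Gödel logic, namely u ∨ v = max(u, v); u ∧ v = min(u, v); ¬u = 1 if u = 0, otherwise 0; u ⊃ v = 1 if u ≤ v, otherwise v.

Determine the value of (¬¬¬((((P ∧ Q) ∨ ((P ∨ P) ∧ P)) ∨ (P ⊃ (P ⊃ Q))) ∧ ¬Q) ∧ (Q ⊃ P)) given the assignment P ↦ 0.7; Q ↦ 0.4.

(P ∧ Q) = min(0.7, 0.4) = 0.4
(P ∨ P) = max(0.7, 0.7) = 0.7
((P ∨ P) ∧ P) = min(0.7, 0.7) = 0.7
((P ∧ Q) ∨ ((P ∨ P) ∧ P)) = max(0.4, 0.7) = 0.7
(P ⊃ Q): 0.7 > 0.4, so result = 0.4
(P ⊃ (P ⊃ Q)): 0.7 > 0.4, so result = 0.4
(((P ∧ Q) ∨ ((P ∨ P) ∧ P)) ∨ (P ⊃ (P ⊃ Q))) = max(0.7, 0.4) = 0.7
¬Q: Gödel ¬ of 0.4 = 0 (operand ≠ 0)
((((P ∧ Q) ∨ ((P ∨ P) ∧ P)) ∨ (P ⊃ (P ⊃ Q))) ∧ ¬Q) = min(0.7, 0) = 0
¬((((P ∧ Q) ∨ ((P ∨ P) ∧ P)) ∨ (P ⊃ (P ⊃ Q))) ∧ ¬Q): Gödel ¬ of 0 = 1 (operand is 0)
¬¬((((P ∧ Q) ∨ ((P ∨ P) ∧ P)) ∨ (P ⊃ (P ⊃ Q))) ∧ ¬Q): Gödel ¬ of 1 = 0 (operand ≠ 0)
¬¬¬((((P ∧ Q) ∨ ((P ∨ P) ∧ P)) ∨ (P ⊃ (P ⊃ Q))) ∧ ¬Q): Gödel ¬ of 0 = 1 (operand is 0)
(Q ⊃ P): 0.4 ≤ 0.7, so result = 1
(¬¬¬((((P ∧ Q) ∨ ((P ∨ P) ∧ P)) ∨ (P ⊃ (P ⊃ Q))) ∧ ¬Q) ∧ (Q ⊃ P)) = min(1, 1) = 1

1.00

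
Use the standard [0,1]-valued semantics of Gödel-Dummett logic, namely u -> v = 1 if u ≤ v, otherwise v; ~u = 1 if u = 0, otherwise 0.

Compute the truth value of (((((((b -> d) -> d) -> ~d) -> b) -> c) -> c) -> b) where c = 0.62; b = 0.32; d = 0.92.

(b -> d): 0.32 ≤ 0.92, so result = 1
((b -> d) -> d): 1 > 0.92, so result = 0.92
~d: Gödel ¬ of 0.92 = 0 (operand ≠ 0)
(((b -> d) -> d) -> ~d): 0.92 > 0, so result = 0
((((b -> d) -> d) -> ~d) -> b): 0 ≤ 0.32, so result = 1
(((((b -> d) -> d) -> ~d) -> b) -> c): 1 > 0.62, so result = 0.62
((((((b -> d) -> d) -> ~d) -> b) -> c) -> c): 0.62 ≤ 0.62, so result = 1
(((((((b -> d) -> d) -> ~d) -> b) -> c) -> c) -> b): 1 > 0.32, so result = 0.32

0.32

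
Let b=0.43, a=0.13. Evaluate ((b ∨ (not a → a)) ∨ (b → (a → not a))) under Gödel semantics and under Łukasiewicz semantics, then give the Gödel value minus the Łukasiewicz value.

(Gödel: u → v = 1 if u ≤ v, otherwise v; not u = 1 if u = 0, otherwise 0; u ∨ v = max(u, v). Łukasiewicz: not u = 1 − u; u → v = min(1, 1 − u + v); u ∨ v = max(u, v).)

Gödel evaluation:
  not a: Gödel ¬ of 0.13 = 0 (operand ≠ 0)
  (not a → a): 0 ≤ 0.13, so result = 1
  (b ∨ (not a → a)) = max(0.43, 1) = 1
  not a: Gödel ¬ of 0.13 = 0 (operand ≠ 0)
  (a → not a): 0.13 > 0, so result = 0
  (b → (a → not a)): 0.43 > 0, so result = 0
  ((b ∨ (not a → a)) ∨ (b → (a → not a))) = max(1, 0) = 1
  Gödel value = 1
Łukasiewicz evaluation:
  not a: Łukasiewicz ¬ gives 1 − 0.13 = 0.87
  (not a → a): min(1, 1 − 0.87 + 0.13) = 0.26
  (b ∨ (not a → a)) = max(0.43, 0.26) = 0.43
  not a: Łukasiewicz ¬ gives 1 − 0.13 = 0.87
  (a → not a): min(1, 1 − 0.13 + 0.87) = 1
  (b → (a → not a)): min(1, 1 − 0.43 + 1) = 1
  ((b ∨ (not a → a)) ∨ (b → (a → not a))) = max(0.43, 1) = 1
  Łukasiewicz value = 1
Difference: 1 − 1 = 0.00

0.00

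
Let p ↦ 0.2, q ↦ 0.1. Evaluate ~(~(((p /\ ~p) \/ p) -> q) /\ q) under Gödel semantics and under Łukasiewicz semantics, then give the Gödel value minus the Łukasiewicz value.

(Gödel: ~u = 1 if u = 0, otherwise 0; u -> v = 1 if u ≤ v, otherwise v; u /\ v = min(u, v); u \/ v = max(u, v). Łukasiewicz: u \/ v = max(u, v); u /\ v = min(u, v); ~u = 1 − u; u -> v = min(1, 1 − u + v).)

0.10

Gödel evaluation:
  ~p: Gödel ¬ of 0.2 = 0 (operand ≠ 0)
  (p /\ ~p) = min(0.2, 0) = 0
  ((p /\ ~p) \/ p) = max(0, 0.2) = 0.2
  (((p /\ ~p) \/ p) -> q): 0.2 > 0.1, so result = 0.1
  ~(((p /\ ~p) \/ p) -> q): Gödel ¬ of 0.1 = 0 (operand ≠ 0)
  (~(((p /\ ~p) \/ p) -> q) /\ q) = min(0, 0.1) = 0
  ~(~(((p /\ ~p) \/ p) -> q) /\ q): Gödel ¬ of 0 = 1 (operand is 0)
  Gödel value = 1
Łukasiewicz evaluation:
  ~p: Łukasiewicz ¬ gives 1 − 0.2 = 0.8
  (p /\ ~p) = min(0.2, 0.8) = 0.2
  ((p /\ ~p) \/ p) = max(0.2, 0.2) = 0.2
  (((p /\ ~p) \/ p) -> q): min(1, 1 − 0.2 + 0.1) = 0.9
  ~(((p /\ ~p) \/ p) -> q): Łukasiewicz ¬ gives 1 − 0.9 = 0.1
  (~(((p /\ ~p) \/ p) -> q) /\ q) = min(0.1, 0.1) = 0.1
  ~(~(((p /\ ~p) \/ p) -> q) /\ q): Łukasiewicz ¬ gives 1 − 0.1 = 0.9
  Łukasiewicz value = 0.9
Difference: 1 − 0.9 = 0.10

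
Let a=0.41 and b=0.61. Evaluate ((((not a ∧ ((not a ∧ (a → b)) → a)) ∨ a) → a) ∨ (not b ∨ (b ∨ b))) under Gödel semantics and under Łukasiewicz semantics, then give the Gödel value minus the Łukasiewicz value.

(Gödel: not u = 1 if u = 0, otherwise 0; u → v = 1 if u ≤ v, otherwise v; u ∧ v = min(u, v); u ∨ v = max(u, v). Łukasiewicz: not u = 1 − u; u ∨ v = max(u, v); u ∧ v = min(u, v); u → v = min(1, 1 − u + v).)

0.18

Gödel evaluation:
  not a: Gödel ¬ of 0.41 = 0 (operand ≠ 0)
  not a: Gödel ¬ of 0.41 = 0 (operand ≠ 0)
  (a → b): 0.41 ≤ 0.61, so result = 1
  (not a ∧ (a → b)) = min(0, 1) = 0
  ((not a ∧ (a → b)) → a): 0 ≤ 0.41, so result = 1
  (not a ∧ ((not a ∧ (a → b)) → a)) = min(0, 1) = 0
  ((not a ∧ ((not a ∧ (a → b)) → a)) ∨ a) = max(0, 0.41) = 0.41
  (((not a ∧ ((not a ∧ (a → b)) → a)) ∨ a) → a): 0.41 ≤ 0.41, so result = 1
  not b: Gödel ¬ of 0.61 = 0 (operand ≠ 0)
  (b ∨ b) = max(0.61, 0.61) = 0.61
  (not b ∨ (b ∨ b)) = max(0, 0.61) = 0.61
  ((((not a ∧ ((not a ∧ (a → b)) → a)) ∨ a) → a) ∨ (not b ∨ (b ∨ b))) = max(1, 0.61) = 1
  Gödel value = 1
Łukasiewicz evaluation:
  not a: Łukasiewicz ¬ gives 1 − 0.41 = 0.59
  not a: Łukasiewicz ¬ gives 1 − 0.41 = 0.59
  (a → b): min(1, 1 − 0.41 + 0.61) = 1
  (not a ∧ (a → b)) = min(0.59, 1) = 0.59
  ((not a ∧ (a → b)) → a): min(1, 1 − 0.59 + 0.41) = 0.82
  (not a ∧ ((not a ∧ (a → b)) → a)) = min(0.59, 0.82) = 0.59
  ((not a ∧ ((not a ∧ (a → b)) → a)) ∨ a) = max(0.59, 0.41) = 0.59
  (((not a ∧ ((not a ∧ (a → b)) → a)) ∨ a) → a): min(1, 1 − 0.59 + 0.41) = 0.82
  not b: Łukasiewicz ¬ gives 1 − 0.61 = 0.39
  (b ∨ b) = max(0.61, 0.61) = 0.61
  (not b ∨ (b ∨ b)) = max(0.39, 0.61) = 0.61
  ((((not a ∧ ((not a ∧ (a → b)) → a)) ∨ a) → a) ∨ (not b ∨ (b ∨ b))) = max(0.82, 0.61) = 0.82
  Łukasiewicz value = 0.82
Difference: 1 − 0.82 = 0.18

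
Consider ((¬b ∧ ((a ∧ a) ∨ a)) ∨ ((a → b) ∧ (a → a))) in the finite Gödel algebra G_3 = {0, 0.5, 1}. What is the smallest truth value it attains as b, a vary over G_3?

The minimum is attained at b = 0, a = 0.5:
  ¬b: Gödel ¬ of 0 = 1 (operand is 0)
  (a ∧ a) = min(0.5, 0.5) = 0.5
  ((a ∧ a) ∨ a) = max(0.5, 0.5) = 0.5
  (¬b ∧ ((a ∧ a) ∨ a)) = min(1, 0.5) = 0.5
  (a → b): 0.5 > 0, so result = 0
  (a → a): 0.5 ≤ 0.5, so result = 1
  ((a → b) ∧ (a → a)) = min(0, 1) = 0
  ((¬b ∧ ((a ∧ a) ∨ a)) ∨ ((a → b) ∧ (a → a))) = max(0.5, 0) = 0.5
Checking all 9 assignments confirms none give a value below 0.50.

0.50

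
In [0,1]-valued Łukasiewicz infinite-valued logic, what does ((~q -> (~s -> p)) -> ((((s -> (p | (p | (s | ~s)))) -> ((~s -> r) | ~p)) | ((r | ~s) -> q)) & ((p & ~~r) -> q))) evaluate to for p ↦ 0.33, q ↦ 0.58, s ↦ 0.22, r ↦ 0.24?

0.80

~q: Łukasiewicz ¬ gives 1 − 0.58 = 0.42
~s: Łukasiewicz ¬ gives 1 − 0.22 = 0.78
(~s -> p): min(1, 1 − 0.78 + 0.33) = 0.55
(~q -> (~s -> p)): min(1, 1 − 0.42 + 0.55) = 1
~s: Łukasiewicz ¬ gives 1 − 0.22 = 0.78
(s | ~s) = max(0.22, 0.78) = 0.78
(p | (s | ~s)) = max(0.33, 0.78) = 0.78
(p | (p | (s | ~s))) = max(0.33, 0.78) = 0.78
(s -> (p | (p | (s | ~s)))): min(1, 1 − 0.22 + 0.78) = 1
~s: Łukasiewicz ¬ gives 1 − 0.22 = 0.78
(~s -> r): min(1, 1 − 0.78 + 0.24) = 0.46
~p: Łukasiewicz ¬ gives 1 − 0.33 = 0.67
((~s -> r) | ~p) = max(0.46, 0.67) = 0.67
((s -> (p | (p | (s | ~s)))) -> ((~s -> r) | ~p)): min(1, 1 − 1 + 0.67) = 0.67
~s: Łukasiewicz ¬ gives 1 − 0.22 = 0.78
(r | ~s) = max(0.24, 0.78) = 0.78
((r | ~s) -> q): min(1, 1 − 0.78 + 0.58) = 0.8
(((s -> (p | (p | (s | ~s)))) -> ((~s -> r) | ~p)) | ((r | ~s) -> q)) = max(0.67, 0.8) = 0.8
~r: Łukasiewicz ¬ gives 1 − 0.24 = 0.76
~~r: Łukasiewicz ¬ gives 1 − 0.76 = 0.24
(p & ~~r) = min(0.33, 0.24) = 0.24
((p & ~~r) -> q): min(1, 1 − 0.24 + 0.58) = 1
((((s -> (p | (p | (s | ~s)))) -> ((~s -> r) | ~p)) | ((r | ~s) -> q)) & ((p & ~~r) -> q)) = min(0.8, 1) = 0.8
((~q -> (~s -> p)) -> ((((s -> (p | (p | (s | ~s)))) -> ((~s -> r) | ~p)) | ((r | ~s) -> q)) & ((p & ~~r) -> q))): min(1, 1 − 1 + 0.8) = 0.8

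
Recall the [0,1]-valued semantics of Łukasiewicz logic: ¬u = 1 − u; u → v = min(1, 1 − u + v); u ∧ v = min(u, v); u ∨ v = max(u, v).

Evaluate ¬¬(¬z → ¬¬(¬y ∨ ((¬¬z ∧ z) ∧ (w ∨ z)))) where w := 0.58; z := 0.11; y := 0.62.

0.49

¬z: Łukasiewicz ¬ gives 1 − 0.11 = 0.89
¬y: Łukasiewicz ¬ gives 1 − 0.62 = 0.38
¬z: Łukasiewicz ¬ gives 1 − 0.11 = 0.89
¬¬z: Łukasiewicz ¬ gives 1 − 0.89 = 0.11
(¬¬z ∧ z) = min(0.11, 0.11) = 0.11
(w ∨ z) = max(0.58, 0.11) = 0.58
((¬¬z ∧ z) ∧ (w ∨ z)) = min(0.11, 0.58) = 0.11
(¬y ∨ ((¬¬z ∧ z) ∧ (w ∨ z))) = max(0.38, 0.11) = 0.38
¬(¬y ∨ ((¬¬z ∧ z) ∧ (w ∨ z))): Łukasiewicz ¬ gives 1 − 0.38 = 0.62
¬¬(¬y ∨ ((¬¬z ∧ z) ∧ (w ∨ z))): Łukasiewicz ¬ gives 1 − 0.62 = 0.38
(¬z → ¬¬(¬y ∨ ((¬¬z ∧ z) ∧ (w ∨ z)))): min(1, 1 − 0.89 + 0.38) = 0.49
¬(¬z → ¬¬(¬y ∨ ((¬¬z ∧ z) ∧ (w ∨ z)))): Łukasiewicz ¬ gives 1 − 0.49 = 0.51
¬¬(¬z → ¬¬(¬y ∨ ((¬¬z ∧ z) ∧ (w ∨ z)))): Łukasiewicz ¬ gives 1 − 0.51 = 0.49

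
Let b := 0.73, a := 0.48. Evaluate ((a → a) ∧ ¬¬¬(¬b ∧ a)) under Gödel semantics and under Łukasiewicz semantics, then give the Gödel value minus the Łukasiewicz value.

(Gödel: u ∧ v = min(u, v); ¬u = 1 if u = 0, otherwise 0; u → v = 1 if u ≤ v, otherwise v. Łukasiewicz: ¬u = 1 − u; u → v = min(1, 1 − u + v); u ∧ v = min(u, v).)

Gödel evaluation:
  (a → a): 0.48 ≤ 0.48, so result = 1
  ¬b: Gödel ¬ of 0.73 = 0 (operand ≠ 0)
  (¬b ∧ a) = min(0, 0.48) = 0
  ¬(¬b ∧ a): Gödel ¬ of 0 = 1 (operand is 0)
  ¬¬(¬b ∧ a): Gödel ¬ of 1 = 0 (operand ≠ 0)
  ¬¬¬(¬b ∧ a): Gödel ¬ of 0 = 1 (operand is 0)
  ((a → a) ∧ ¬¬¬(¬b ∧ a)) = min(1, 1) = 1
  Gödel value = 1
Łukasiewicz evaluation:
  (a → a): min(1, 1 − 0.48 + 0.48) = 1
  ¬b: Łukasiewicz ¬ gives 1 − 0.73 = 0.27
  (¬b ∧ a) = min(0.27, 0.48) = 0.27
  ¬(¬b ∧ a): Łukasiewicz ¬ gives 1 − 0.27 = 0.73
  ¬¬(¬b ∧ a): Łukasiewicz ¬ gives 1 − 0.73 = 0.27
  ¬¬¬(¬b ∧ a): Łukasiewicz ¬ gives 1 − 0.27 = 0.73
  ((a → a) ∧ ¬¬¬(¬b ∧ a)) = min(1, 0.73) = 0.73
  Łukasiewicz value = 0.73
Difference: 1 − 0.73 = 0.27

0.27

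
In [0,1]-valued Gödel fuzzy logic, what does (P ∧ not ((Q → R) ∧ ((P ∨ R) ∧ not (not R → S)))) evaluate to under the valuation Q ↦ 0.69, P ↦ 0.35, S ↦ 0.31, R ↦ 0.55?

(Q → R): 0.69 > 0.55, so result = 0.55
(P ∨ R) = max(0.35, 0.55) = 0.55
not R: Gödel ¬ of 0.55 = 0 (operand ≠ 0)
(not R → S): 0 ≤ 0.31, so result = 1
not (not R → S): Gödel ¬ of 1 = 0 (operand ≠ 0)
((P ∨ R) ∧ not (not R → S)) = min(0.55, 0) = 0
((Q → R) ∧ ((P ∨ R) ∧ not (not R → S))) = min(0.55, 0) = 0
not ((Q → R) ∧ ((P ∨ R) ∧ not (not R → S))): Gödel ¬ of 0 = 1 (operand is 0)
(P ∧ not ((Q → R) ∧ ((P ∨ R) ∧ not (not R → S)))) = min(0.35, 1) = 0.35

0.35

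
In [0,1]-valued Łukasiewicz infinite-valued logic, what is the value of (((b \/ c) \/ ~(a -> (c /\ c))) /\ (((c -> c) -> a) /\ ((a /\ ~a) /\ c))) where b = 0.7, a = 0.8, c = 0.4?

(b \/ c) = max(0.7, 0.4) = 0.7
(c /\ c) = min(0.4, 0.4) = 0.4
(a -> (c /\ c)): min(1, 1 − 0.8 + 0.4) = 0.6
~(a -> (c /\ c)): Łukasiewicz ¬ gives 1 − 0.6 = 0.4
((b \/ c) \/ ~(a -> (c /\ c))) = max(0.7, 0.4) = 0.7
(c -> c): min(1, 1 − 0.4 + 0.4) = 1
((c -> c) -> a): min(1, 1 − 1 + 0.8) = 0.8
~a: Łukasiewicz ¬ gives 1 − 0.8 = 0.2
(a /\ ~a) = min(0.8, 0.2) = 0.2
((a /\ ~a) /\ c) = min(0.2, 0.4) = 0.2
(((c -> c) -> a) /\ ((a /\ ~a) /\ c)) = min(0.8, 0.2) = 0.2
(((b \/ c) \/ ~(a -> (c /\ c))) /\ (((c -> c) -> a) /\ ((a /\ ~a) /\ c))) = min(0.7, 0.2) = 0.2

0.20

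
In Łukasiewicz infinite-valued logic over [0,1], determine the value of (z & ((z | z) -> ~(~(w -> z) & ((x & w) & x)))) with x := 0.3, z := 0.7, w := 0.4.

0.70

(z | z) = max(0.7, 0.7) = 0.7
(w -> z): min(1, 1 − 0.4 + 0.7) = 1
~(w -> z): Łukasiewicz ¬ gives 1 − 1 = 0
(x & w) = min(0.3, 0.4) = 0.3
((x & w) & x) = min(0.3, 0.3) = 0.3
(~(w -> z) & ((x & w) & x)) = min(0, 0.3) = 0
~(~(w -> z) & ((x & w) & x)): Łukasiewicz ¬ gives 1 − 0 = 1
((z | z) -> ~(~(w -> z) & ((x & w) & x))): min(1, 1 − 0.7 + 1) = 1
(z & ((z | z) -> ~(~(w -> z) & ((x & w) & x)))) = min(0.7, 1) = 0.7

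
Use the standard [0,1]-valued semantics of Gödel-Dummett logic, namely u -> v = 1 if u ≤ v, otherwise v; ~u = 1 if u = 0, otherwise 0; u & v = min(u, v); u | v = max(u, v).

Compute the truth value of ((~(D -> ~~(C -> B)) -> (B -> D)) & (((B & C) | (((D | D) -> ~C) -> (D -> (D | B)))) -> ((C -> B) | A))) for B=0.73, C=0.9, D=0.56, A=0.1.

0.73

(C -> B): 0.9 > 0.73, so result = 0.73
~(C -> B): Gödel ¬ of 0.73 = 0 (operand ≠ 0)
~~(C -> B): Gödel ¬ of 0 = 1 (operand is 0)
(D -> ~~(C -> B)): 0.56 ≤ 1, so result = 1
~(D -> ~~(C -> B)): Gödel ¬ of 1 = 0 (operand ≠ 0)
(B -> D): 0.73 > 0.56, so result = 0.56
(~(D -> ~~(C -> B)) -> (B -> D)): 0 ≤ 0.56, so result = 1
(B & C) = min(0.73, 0.9) = 0.73
(D | D) = max(0.56, 0.56) = 0.56
~C: Gödel ¬ of 0.9 = 0 (operand ≠ 0)
((D | D) -> ~C): 0.56 > 0, so result = 0
(D | B) = max(0.56, 0.73) = 0.73
(D -> (D | B)): 0.56 ≤ 0.73, so result = 1
(((D | D) -> ~C) -> (D -> (D | B))): 0 ≤ 1, so result = 1
((B & C) | (((D | D) -> ~C) -> (D -> (D | B)))) = max(0.73, 1) = 1
(C -> B): 0.9 > 0.73, so result = 0.73
((C -> B) | A) = max(0.73, 0.1) = 0.73
(((B & C) | (((D | D) -> ~C) -> (D -> (D | B)))) -> ((C -> B) | A)): 1 > 0.73, so result = 0.73
((~(D -> ~~(C -> B)) -> (B -> D)) & (((B & C) | (((D | D) -> ~C) -> (D -> (D | B)))) -> ((C -> B) | A))) = min(1, 0.73) = 0.73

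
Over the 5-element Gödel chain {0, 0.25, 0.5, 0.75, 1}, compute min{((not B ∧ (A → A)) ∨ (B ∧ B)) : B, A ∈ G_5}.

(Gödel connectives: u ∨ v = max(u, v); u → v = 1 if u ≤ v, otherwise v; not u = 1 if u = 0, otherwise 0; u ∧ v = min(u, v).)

0.25

The minimum is attained at B = 0.25, A = 0:
  not B: Gödel ¬ of 0.25 = 0 (operand ≠ 0)
  (A → A): 0 ≤ 0, so result = 1
  (not B ∧ (A → A)) = min(0, 1) = 0
  (B ∧ B) = min(0.25, 0.25) = 0.25
  ((not B ∧ (A → A)) ∨ (B ∧ B)) = max(0, 0.25) = 0.25
Checking all 25 assignments confirms none give a value below 0.25.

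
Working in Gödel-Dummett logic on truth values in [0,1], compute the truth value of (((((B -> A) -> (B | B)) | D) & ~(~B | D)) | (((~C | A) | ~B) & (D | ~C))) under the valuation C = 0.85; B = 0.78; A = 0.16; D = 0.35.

0.16

(B -> A): 0.78 > 0.16, so result = 0.16
(B | B) = max(0.78, 0.78) = 0.78
((B -> A) -> (B | B)): 0.16 ≤ 0.78, so result = 1
(((B -> A) -> (B | B)) | D) = max(1, 0.35) = 1
~B: Gödel ¬ of 0.78 = 0 (operand ≠ 0)
(~B | D) = max(0, 0.35) = 0.35
~(~B | D): Gödel ¬ of 0.35 = 0 (operand ≠ 0)
((((B -> A) -> (B | B)) | D) & ~(~B | D)) = min(1, 0) = 0
~C: Gödel ¬ of 0.85 = 0 (operand ≠ 0)
(~C | A) = max(0, 0.16) = 0.16
~B: Gödel ¬ of 0.78 = 0 (operand ≠ 0)
((~C | A) | ~B) = max(0.16, 0) = 0.16
~C: Gödel ¬ of 0.85 = 0 (operand ≠ 0)
(D | ~C) = max(0.35, 0) = 0.35
(((~C | A) | ~B) & (D | ~C)) = min(0.16, 0.35) = 0.16
(((((B -> A) -> (B | B)) | D) & ~(~B | D)) | (((~C | A) | ~B) & (D | ~C))) = max(0, 0.16) = 0.16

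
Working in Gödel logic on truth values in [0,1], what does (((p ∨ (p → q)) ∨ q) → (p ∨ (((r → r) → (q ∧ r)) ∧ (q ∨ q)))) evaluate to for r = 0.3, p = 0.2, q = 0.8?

0.30

(p → q): 0.2 ≤ 0.8, so result = 1
(p ∨ (p → q)) = max(0.2, 1) = 1
((p ∨ (p → q)) ∨ q) = max(1, 0.8) = 1
(r → r): 0.3 ≤ 0.3, so result = 1
(q ∧ r) = min(0.8, 0.3) = 0.3
((r → r) → (q ∧ r)): 1 > 0.3, so result = 0.3
(q ∨ q) = max(0.8, 0.8) = 0.8
(((r → r) → (q ∧ r)) ∧ (q ∨ q)) = min(0.3, 0.8) = 0.3
(p ∨ (((r → r) → (q ∧ r)) ∧ (q ∨ q))) = max(0.2, 0.3) = 0.3
(((p ∨ (p → q)) ∨ q) → (p ∨ (((r → r) → (q ∧ r)) ∧ (q ∨ q)))): 1 > 0.3, so result = 0.3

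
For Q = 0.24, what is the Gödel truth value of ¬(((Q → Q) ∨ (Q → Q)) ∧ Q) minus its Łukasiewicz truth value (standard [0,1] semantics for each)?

-0.76

Gödel evaluation:
  (Q → Q): 0.24 ≤ 0.24, so result = 1
  (Q → Q): 0.24 ≤ 0.24, so result = 1
  ((Q → Q) ∨ (Q → Q)) = max(1, 1) = 1
  (((Q → Q) ∨ (Q → Q)) ∧ Q) = min(1, 0.24) = 0.24
  ¬(((Q → Q) ∨ (Q → Q)) ∧ Q): Gödel ¬ of 0.24 = 0 (operand ≠ 0)
  Gödel value = 0
Łukasiewicz evaluation:
  (Q → Q): min(1, 1 − 0.24 + 0.24) = 1
  (Q → Q): min(1, 1 − 0.24 + 0.24) = 1
  ((Q → Q) ∨ (Q → Q)) = max(1, 1) = 1
  (((Q → Q) ∨ (Q → Q)) ∧ Q) = min(1, 0.24) = 0.24
  ¬(((Q → Q) ∨ (Q → Q)) ∧ Q): Łukasiewicz ¬ gives 1 − 0.24 = 0.76
  Łukasiewicz value = 0.76
Difference: 0 − 0.76 = -0.76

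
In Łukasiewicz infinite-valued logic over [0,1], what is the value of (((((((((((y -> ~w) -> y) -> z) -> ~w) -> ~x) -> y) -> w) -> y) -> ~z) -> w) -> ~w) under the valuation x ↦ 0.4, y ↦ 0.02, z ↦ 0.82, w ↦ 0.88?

0.24

~w: Łukasiewicz ¬ gives 1 − 0.88 = 0.12
(y -> ~w): min(1, 1 − 0.02 + 0.12) = 1
((y -> ~w) -> y): min(1, 1 − 1 + 0.02) = 0.02
(((y -> ~w) -> y) -> z): min(1, 1 − 0.02 + 0.82) = 1
~w: Łukasiewicz ¬ gives 1 − 0.88 = 0.12
((((y -> ~w) -> y) -> z) -> ~w): min(1, 1 − 1 + 0.12) = 0.12
~x: Łukasiewicz ¬ gives 1 − 0.4 = 0.6
(((((y -> ~w) -> y) -> z) -> ~w) -> ~x): min(1, 1 − 0.12 + 0.6) = 1
((((((y -> ~w) -> y) -> z) -> ~w) -> ~x) -> y): min(1, 1 − 1 + 0.02) = 0.02
(((((((y -> ~w) -> y) -> z) -> ~w) -> ~x) -> y) -> w): min(1, 1 − 0.02 + 0.88) = 1
((((((((y -> ~w) -> y) -> z) -> ~w) -> ~x) -> y) -> w) -> y): min(1, 1 − 1 + 0.02) = 0.02
~z: Łukasiewicz ¬ gives 1 − 0.82 = 0.18
(((((((((y -> ~w) -> y) -> z) -> ~w) -> ~x) -> y) -> w) -> y) -> ~z): min(1, 1 − 0.02 + 0.18) = 1
((((((((((y -> ~w) -> y) -> z) -> ~w) -> ~x) -> y) -> w) -> y) -> ~z) -> w): min(1, 1 − 1 + 0.88) = 0.88
~w: Łukasiewicz ¬ gives 1 − 0.88 = 0.12
(((((((((((y -> ~w) -> y) -> z) -> ~w) -> ~x) -> y) -> w) -> y) -> ~z) -> w) -> ~w): min(1, 1 − 0.88 + 0.12) = 0.24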